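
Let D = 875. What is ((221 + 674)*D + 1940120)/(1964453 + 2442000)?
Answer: 2723245/4406453 ≈ 0.61801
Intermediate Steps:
((221 + 674)*D + 1940120)/(1964453 + 2442000) = ((221 + 674)*875 + 1940120)/(1964453 + 2442000) = (895*875 + 1940120)/4406453 = (783125 + 1940120)*(1/4406453) = 2723245*(1/4406453) = 2723245/4406453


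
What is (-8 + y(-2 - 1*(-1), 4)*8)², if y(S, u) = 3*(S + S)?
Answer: 3136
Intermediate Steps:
y(S, u) = 6*S (y(S, u) = 3*(2*S) = 6*S)
(-8 + y(-2 - 1*(-1), 4)*8)² = (-8 + (6*(-2 - 1*(-1)))*8)² = (-8 + (6*(-2 + 1))*8)² = (-8 + (6*(-1))*8)² = (-8 - 6*8)² = (-8 - 48)² = (-56)² = 3136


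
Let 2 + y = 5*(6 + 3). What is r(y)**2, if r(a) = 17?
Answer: 289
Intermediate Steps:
y = 43 (y = -2 + 5*(6 + 3) = -2 + 5*9 = -2 + 45 = 43)
r(y)**2 = 17**2 = 289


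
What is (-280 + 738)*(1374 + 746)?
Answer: 970960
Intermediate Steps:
(-280 + 738)*(1374 + 746) = 458*2120 = 970960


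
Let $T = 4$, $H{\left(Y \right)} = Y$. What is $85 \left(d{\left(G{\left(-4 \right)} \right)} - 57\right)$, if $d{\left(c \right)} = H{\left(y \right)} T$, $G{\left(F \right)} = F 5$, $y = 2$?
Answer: $-4165$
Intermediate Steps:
$G{\left(F \right)} = 5 F$
$d{\left(c \right)} = 8$ ($d{\left(c \right)} = 2 \cdot 4 = 8$)
$85 \left(d{\left(G{\left(-4 \right)} \right)} - 57\right) = 85 \left(8 - 57\right) = 85 \left(-49\right) = -4165$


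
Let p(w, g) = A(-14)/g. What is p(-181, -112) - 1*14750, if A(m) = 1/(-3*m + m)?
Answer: -46256001/3136 ≈ -14750.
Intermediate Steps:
A(m) = -1/(2*m) (A(m) = 1/(-2*m) = -1/(2*m))
p(w, g) = 1/(28*g) (p(w, g) = (-½/(-14))/g = (-½*(-1/14))/g = 1/(28*g))
p(-181, -112) - 1*14750 = (1/28)/(-112) - 1*14750 = (1/28)*(-1/112) - 14750 = -1/3136 - 14750 = -46256001/3136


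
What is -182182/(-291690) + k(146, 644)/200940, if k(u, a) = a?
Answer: 43804166/69776415 ≈ 0.62778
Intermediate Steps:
-182182/(-291690) + k(146, 644)/200940 = -182182/(-291690) + 644/200940 = -182182*(-1/291690) + 644*(1/200940) = 13013/20835 + 161/50235 = 43804166/69776415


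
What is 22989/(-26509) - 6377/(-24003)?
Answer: -54679582/90899361 ≈ -0.60154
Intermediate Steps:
22989/(-26509) - 6377/(-24003) = 22989*(-1/26509) - 6377*(-1/24003) = -22989/26509 + 911/3429 = -54679582/90899361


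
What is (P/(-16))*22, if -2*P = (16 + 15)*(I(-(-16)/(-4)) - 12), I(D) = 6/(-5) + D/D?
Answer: -20801/80 ≈ -260.01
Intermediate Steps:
I(D) = -1/5 (I(D) = 6*(-1/5) + 1 = -6/5 + 1 = -1/5)
P = 1891/10 (P = -(16 + 15)*(-1/5 - 12)/2 = -31*(-61)/(2*5) = -1/2*(-1891/5) = 1891/10 ≈ 189.10)
(P/(-16))*22 = ((1891/10)/(-16))*22 = ((1891/10)*(-1/16))*22 = -1891/160*22 = -20801/80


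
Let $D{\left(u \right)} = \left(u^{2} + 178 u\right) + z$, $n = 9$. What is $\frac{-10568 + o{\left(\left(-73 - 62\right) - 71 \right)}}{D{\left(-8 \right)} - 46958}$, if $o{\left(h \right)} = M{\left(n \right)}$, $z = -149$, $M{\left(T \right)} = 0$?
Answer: $\frac{10568}{48467} \approx 0.21805$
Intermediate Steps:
$o{\left(h \right)} = 0$
$D{\left(u \right)} = -149 + u^{2} + 178 u$ ($D{\left(u \right)} = \left(u^{2} + 178 u\right) - 149 = -149 + u^{2} + 178 u$)
$\frac{-10568 + o{\left(\left(-73 - 62\right) - 71 \right)}}{D{\left(-8 \right)} - 46958} = \frac{-10568 + 0}{\left(-149 + \left(-8\right)^{2} + 178 \left(-8\right)\right) - 46958} = - \frac{10568}{\left(-149 + 64 - 1424\right) - 46958} = - \frac{10568}{-1509 - 46958} = - \frac{10568}{-48467} = \left(-10568\right) \left(- \frac{1}{48467}\right) = \frac{10568}{48467}$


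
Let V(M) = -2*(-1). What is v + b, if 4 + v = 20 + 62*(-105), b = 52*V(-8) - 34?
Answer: -6424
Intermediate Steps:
V(M) = 2
b = 70 (b = 52*2 - 34 = 104 - 34 = 70)
v = -6494 (v = -4 + (20 + 62*(-105)) = -4 + (20 - 6510) = -4 - 6490 = -6494)
v + b = -6494 + 70 = -6424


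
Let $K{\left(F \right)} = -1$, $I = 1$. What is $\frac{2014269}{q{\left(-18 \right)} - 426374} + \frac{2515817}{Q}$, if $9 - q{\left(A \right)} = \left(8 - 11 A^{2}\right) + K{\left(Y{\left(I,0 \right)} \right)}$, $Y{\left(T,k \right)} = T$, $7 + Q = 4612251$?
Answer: $- \frac{685549379625}{162507805096} \approx -4.2186$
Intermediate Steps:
$Q = 4612244$ ($Q = -7 + 4612251 = 4612244$)
$q{\left(A \right)} = 2 + 11 A^{2}$ ($q{\left(A \right)} = 9 - \left(\left(8 - 11 A^{2}\right) - 1\right) = 9 - \left(7 - 11 A^{2}\right) = 9 + \left(-7 + 11 A^{2}\right) = 2 + 11 A^{2}$)
$\frac{2014269}{q{\left(-18 \right)} - 426374} + \frac{2515817}{Q} = \frac{2014269}{\left(2 + 11 \left(-18\right)^{2}\right) - 426374} + \frac{2515817}{4612244} = \frac{2014269}{\left(2 + 11 \cdot 324\right) - 426374} + 2515817 \cdot \frac{1}{4612244} = \frac{2014269}{\left(2 + 3564\right) - 426374} + \frac{2515817}{4612244} = \frac{2014269}{3566 - 426374} + \frac{2515817}{4612244} = \frac{2014269}{-422808} + \frac{2515817}{4612244} = 2014269 \left(- \frac{1}{422808}\right) + \frac{2515817}{4612244} = - \frac{671423}{140936} + \frac{2515817}{4612244} = - \frac{685549379625}{162507805096}$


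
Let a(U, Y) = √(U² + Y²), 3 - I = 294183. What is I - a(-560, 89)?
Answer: -294180 - √321521 ≈ -2.9475e+5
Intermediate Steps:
I = -294180 (I = 3 - 1*294183 = 3 - 294183 = -294180)
I - a(-560, 89) = -294180 - √((-560)² + 89²) = -294180 - √(313600 + 7921) = -294180 - √321521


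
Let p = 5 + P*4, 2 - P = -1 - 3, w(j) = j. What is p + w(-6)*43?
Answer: -229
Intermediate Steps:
P = 6 (P = 2 - (-1 - 3) = 2 - 1*(-4) = 2 + 4 = 6)
p = 29 (p = 5 + 6*4 = 5 + 24 = 29)
p + w(-6)*43 = 29 - 6*43 = 29 - 258 = -229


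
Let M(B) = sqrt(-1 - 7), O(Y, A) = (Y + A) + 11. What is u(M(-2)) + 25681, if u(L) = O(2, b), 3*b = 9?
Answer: 25697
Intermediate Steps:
b = 3 (b = (1/3)*9 = 3)
O(Y, A) = 11 + A + Y (O(Y, A) = (A + Y) + 11 = 11 + A + Y)
M(B) = 2*I*sqrt(2) (M(B) = sqrt(-8) = 2*I*sqrt(2))
u(L) = 16 (u(L) = 11 + 3 + 2 = 16)
u(M(-2)) + 25681 = 16 + 25681 = 25697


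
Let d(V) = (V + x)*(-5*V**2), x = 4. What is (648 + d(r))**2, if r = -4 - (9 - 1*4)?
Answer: 7144929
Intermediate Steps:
r = -9 (r = -4 - (9 - 4) = -4 - 1*5 = -4 - 5 = -9)
d(V) = -5*V**2*(4 + V) (d(V) = (V + 4)*(-5*V**2) = (4 + V)*(-5*V**2) = -5*V**2*(4 + V))
(648 + d(r))**2 = (648 + 5*(-9)**2*(-4 - 1*(-9)))**2 = (648 + 5*81*(-4 + 9))**2 = (648 + 5*81*5)**2 = (648 + 2025)**2 = 2673**2 = 7144929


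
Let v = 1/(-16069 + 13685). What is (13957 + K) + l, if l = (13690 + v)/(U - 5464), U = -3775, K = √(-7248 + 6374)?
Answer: 307381118673/22025776 + I*√874 ≈ 13956.0 + 29.563*I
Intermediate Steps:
K = I*√874 (K = √(-874) = I*√874 ≈ 29.563*I)
v = -1/2384 (v = 1/(-2384) = -1/2384 ≈ -0.00041946)
l = -32636959/22025776 (l = (13690 - 1/2384)/(-3775 - 5464) = (32636959/2384)/(-9239) = (32636959/2384)*(-1/9239) = -32636959/22025776 ≈ -1.4818)
(13957 + K) + l = (13957 + I*√874) - 32636959/22025776 = 307381118673/22025776 + I*√874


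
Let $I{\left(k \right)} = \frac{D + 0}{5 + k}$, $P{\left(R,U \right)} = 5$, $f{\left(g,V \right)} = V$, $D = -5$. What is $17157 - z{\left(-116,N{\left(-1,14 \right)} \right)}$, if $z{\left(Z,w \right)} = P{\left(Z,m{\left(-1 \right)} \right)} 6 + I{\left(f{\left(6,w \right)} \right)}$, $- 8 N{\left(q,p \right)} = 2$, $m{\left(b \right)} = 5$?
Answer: $\frac{325433}{19} \approx 17128.0$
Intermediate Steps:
$I{\left(k \right)} = - \frac{5}{5 + k}$ ($I{\left(k \right)} = \frac{-5 + 0}{5 + k} = - \frac{5}{5 + k}$)
$N{\left(q,p \right)} = - \frac{1}{4}$ ($N{\left(q,p \right)} = \left(- \frac{1}{8}\right) 2 = - \frac{1}{4}$)
$z{\left(Z,w \right)} = 30 - \frac{5}{5 + w}$ ($z{\left(Z,w \right)} = 5 \cdot 6 - \frac{5}{5 + w} = 30 - \frac{5}{5 + w}$)
$17157 - z{\left(-116,N{\left(-1,14 \right)} \right)} = 17157 - \frac{5 \left(29 + 6 \left(- \frac{1}{4}\right)\right)}{5 - \frac{1}{4}} = 17157 - \frac{5 \left(29 - \frac{3}{2}\right)}{\frac{19}{4}} = 17157 - 5 \cdot \frac{4}{19} \cdot \frac{55}{2} = 17157 - \frac{550}{19} = \frac{325433}{19}$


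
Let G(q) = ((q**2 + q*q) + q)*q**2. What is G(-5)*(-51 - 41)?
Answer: -103500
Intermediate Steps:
G(q) = q**2*(q + 2*q**2) (G(q) = ((q**2 + q**2) + q)*q**2 = (2*q**2 + q)*q**2 = (q + 2*q**2)*q**2 = q**2*(q + 2*q**2))
G(-5)*(-51 - 41) = ((-5)**3*(1 + 2*(-5)))*(-51 - 41) = -125*(1 - 10)*(-92) = -125*(-9)*(-92) = 1125*(-92) = -103500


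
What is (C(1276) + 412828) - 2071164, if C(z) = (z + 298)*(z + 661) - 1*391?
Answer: 1390111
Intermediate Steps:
C(z) = -391 + (298 + z)*(661 + z) (C(z) = (298 + z)*(661 + z) - 391 = -391 + (298 + z)*(661 + z))
(C(1276) + 412828) - 2071164 = ((196587 + 1276² + 959*1276) + 412828) - 2071164 = ((196587 + 1628176 + 1223684) + 412828) - 2071164 = (3048447 + 412828) - 2071164 = 3461275 - 2071164 = 1390111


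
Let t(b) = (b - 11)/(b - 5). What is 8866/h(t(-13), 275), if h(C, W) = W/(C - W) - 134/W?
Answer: -2001721150/336889 ≈ -5941.8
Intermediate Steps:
t(b) = (-11 + b)/(-5 + b)
h(C, W) = -134/W + W/(C - W)
8866/h(t(-13), 275) = 8866/(((275² - 134*(-11 - 13)/(-5 - 13) + 134*275)/(275*((-11 - 13)/(-5 - 13) - 1*275)))) = 8866/(((75625 - 134*(-24)/(-18) + 36850)/(275*(-24/(-18) - 275)))) = 8866/(((75625 - (-67)*(-24)/9 + 36850)/(275*(-1/18*(-24) - 275)))) = 8866/(((75625 - 134*4/3 + 36850)/(275*(4/3 - 275)))) = 8866/(((75625 - 536/3 + 36850)/(275*(-821/3)))) = 8866/(((1/275)*(-3/821)*(336889/3))) = 8866/(-336889/225775) = 8866*(-225775/336889) = -2001721150/336889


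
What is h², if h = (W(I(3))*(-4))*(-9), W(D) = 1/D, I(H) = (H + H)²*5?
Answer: 1/25 ≈ 0.040000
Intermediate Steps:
I(H) = 20*H² (I(H) = (2*H)²*5 = (4*H²)*5 = 20*H²)
W(D) = 1/D
h = ⅕ (h = (-4/(20*3²))*(-9) = (-4/(20*9))*(-9) = (-4/180)*(-9) = ((1/180)*(-4))*(-9) = -1/45*(-9) = ⅕ ≈ 0.20000)
h² = (⅕)² = 1/25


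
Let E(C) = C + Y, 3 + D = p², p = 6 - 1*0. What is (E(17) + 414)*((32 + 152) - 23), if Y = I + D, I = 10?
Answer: 76314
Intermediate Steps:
p = 6 (p = 6 + 0 = 6)
D = 33 (D = -3 + 6² = -3 + 36 = 33)
Y = 43 (Y = 10 + 33 = 43)
E(C) = 43 + C (E(C) = C + 43 = 43 + C)
(E(17) + 414)*((32 + 152) - 23) = ((43 + 17) + 414)*((32 + 152) - 23) = (60 + 414)*(184 - 23) = 474*161 = 76314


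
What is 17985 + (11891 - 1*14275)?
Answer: 15601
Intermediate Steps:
17985 + (11891 - 1*14275) = 17985 + (11891 - 14275) = 17985 - 2384 = 15601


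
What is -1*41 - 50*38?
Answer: -1941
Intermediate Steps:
-1*41 - 50*38 = -41 - 1900 = -1941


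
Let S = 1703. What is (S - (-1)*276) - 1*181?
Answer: 1798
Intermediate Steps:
(S - (-1)*276) - 1*181 = (1703 - (-1)*276) - 1*181 = (1703 - 1*(-276)) - 181 = (1703 + 276) - 181 = 1979 - 181 = 1798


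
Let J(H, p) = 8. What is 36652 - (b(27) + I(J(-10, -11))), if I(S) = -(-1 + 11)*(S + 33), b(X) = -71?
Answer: 37133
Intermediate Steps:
I(S) = -330 - 10*S (I(S) = -10*(33 + S) = -(330 + 10*S) = -330 - 10*S)
36652 - (b(27) + I(J(-10, -11))) = 36652 - (-71 + (-330 - 10*8)) = 36652 - (-71 + (-330 - 80)) = 36652 - (-71 - 410) = 36652 - 1*(-481) = 36652 + 481 = 37133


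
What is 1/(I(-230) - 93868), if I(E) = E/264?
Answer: -132/12390691 ≈ -1.0653e-5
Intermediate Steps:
I(E) = E/264 (I(E) = E*(1/264) = E/264)
1/(I(-230) - 93868) = 1/((1/264)*(-230) - 93868) = 1/(-115/132 - 93868) = 1/(-12390691/132) = -132/12390691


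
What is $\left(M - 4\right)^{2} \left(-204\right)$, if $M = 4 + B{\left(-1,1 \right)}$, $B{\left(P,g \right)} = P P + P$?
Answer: $0$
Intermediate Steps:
$B{\left(P,g \right)} = P + P^{2}$ ($B{\left(P,g \right)} = P^{2} + P = P + P^{2}$)
$M = 4$ ($M = 4 - \left(1 - 1\right) = 4 - 0 = 4 + 0 = 4$)
$\left(M - 4\right)^{2} \left(-204\right) = \left(4 - 4\right)^{2} \left(-204\right) = 0^{2} \left(-204\right) = 0 \left(-204\right) = 0$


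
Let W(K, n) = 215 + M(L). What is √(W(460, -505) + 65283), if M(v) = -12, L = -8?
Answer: √65486 ≈ 255.90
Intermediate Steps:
W(K, n) = 203 (W(K, n) = 215 - 12 = 203)
√(W(460, -505) + 65283) = √(203 + 65283) = √65486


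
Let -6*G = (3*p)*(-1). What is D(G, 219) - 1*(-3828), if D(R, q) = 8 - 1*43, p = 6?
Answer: 3793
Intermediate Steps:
G = 3 (G = -3*6*(-1)/6 = -3*(-1) = -1/6*(-18) = 3)
D(R, q) = -35 (D(R, q) = 8 - 43 = -35)
D(G, 219) - 1*(-3828) = -35 - 1*(-3828) = -35 + 3828 = 3793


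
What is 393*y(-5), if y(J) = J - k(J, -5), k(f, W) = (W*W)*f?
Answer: 47160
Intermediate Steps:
k(f, W) = f*W² (k(f, W) = W²*f = f*W²)
y(J) = -24*J (y(J) = J - J*(-5)² = J - J*25 = J - 25*J = -24*J)
393*y(-5) = 393*(-24*(-5)) = 393*120 = 47160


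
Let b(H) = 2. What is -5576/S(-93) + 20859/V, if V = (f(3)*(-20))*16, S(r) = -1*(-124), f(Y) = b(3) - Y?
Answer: 200549/9920 ≈ 20.217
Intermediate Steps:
f(Y) = 2 - Y
S(r) = 124
V = 320 (V = ((2 - 1*3)*(-20))*16 = ((2 - 3)*(-20))*16 = -1*(-20)*16 = 20*16 = 320)
-5576/S(-93) + 20859/V = -5576/124 + 20859/320 = -5576*1/124 + 20859*(1/320) = -1394/31 + 20859/320 = 200549/9920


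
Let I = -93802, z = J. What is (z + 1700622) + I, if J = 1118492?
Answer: 2725312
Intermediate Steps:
z = 1118492
(z + 1700622) + I = (1118492 + 1700622) - 93802 = 2819114 - 93802 = 2725312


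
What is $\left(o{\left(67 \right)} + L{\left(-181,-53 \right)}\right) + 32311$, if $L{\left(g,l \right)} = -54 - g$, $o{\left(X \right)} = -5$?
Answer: $32433$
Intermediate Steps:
$\left(o{\left(67 \right)} + L{\left(-181,-53 \right)}\right) + 32311 = \left(-5 - -127\right) + 32311 = \left(-5 + \left(-54 + 181\right)\right) + 32311 = \left(-5 + 127\right) + 32311 = 122 + 32311 = 32433$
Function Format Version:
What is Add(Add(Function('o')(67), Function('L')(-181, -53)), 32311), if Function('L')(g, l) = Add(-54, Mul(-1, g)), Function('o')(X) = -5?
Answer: 32433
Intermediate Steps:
Add(Add(Function('o')(67), Function('L')(-181, -53)), 32311) = Add(Add(-5, Add(-54, Mul(-1, -181))), 32311) = Add(Add(-5, Add(-54, 181)), 32311) = Add(Add(-5, 127), 32311) = Add(122, 32311) = 32433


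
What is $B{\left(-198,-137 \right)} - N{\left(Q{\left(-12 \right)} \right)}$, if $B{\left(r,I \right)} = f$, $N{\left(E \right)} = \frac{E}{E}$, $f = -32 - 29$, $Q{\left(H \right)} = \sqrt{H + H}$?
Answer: $-62$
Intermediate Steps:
$Q{\left(H \right)} = \sqrt{2} \sqrt{H}$ ($Q{\left(H \right)} = \sqrt{2 H} = \sqrt{2} \sqrt{H}$)
$f = -61$ ($f = -32 - 29 = -61$)
$N{\left(E \right)} = 1$
$B{\left(r,I \right)} = -61$
$B{\left(-198,-137 \right)} - N{\left(Q{\left(-12 \right)} \right)} = -61 - 1 = -62$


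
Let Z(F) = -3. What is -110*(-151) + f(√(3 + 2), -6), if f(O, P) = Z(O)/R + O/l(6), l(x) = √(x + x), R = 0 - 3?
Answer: 16611 + √15/6 ≈ 16612.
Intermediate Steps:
R = -3
l(x) = √2*√x (l(x) = √(2*x) = √2*√x)
f(O, P) = 1 + O*√3/6 (f(O, P) = -3/(-3) + O/((√2*√6)) = -3*(-⅓) + O/((2*√3)) = 1 + O*(√3/6) = 1 + O*√3/6)
-110*(-151) + f(√(3 + 2), -6) = -110*(-151) + (1 + √(3 + 2)*√3/6) = 16610 + (1 + √5*√3/6) = 16610 + (1 + √15/6) = 16611 + √15/6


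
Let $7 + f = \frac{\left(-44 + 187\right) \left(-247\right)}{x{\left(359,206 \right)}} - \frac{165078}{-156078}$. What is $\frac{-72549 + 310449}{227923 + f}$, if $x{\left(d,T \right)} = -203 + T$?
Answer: $\frac{618849270}{562253803} \approx 1.1007$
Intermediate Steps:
$f = - \frac{306422969}{26013}$ ($f = -7 + \left(\frac{\left(-44 + 187\right) \left(-247\right)}{-203 + 206} - \frac{165078}{-156078}\right) = -7 + \left(\frac{143 \left(-247\right)}{3} - - \frac{9171}{8671}\right) = -7 + \left(\left(-35321\right) \frac{1}{3} + \frac{9171}{8671}\right) = -7 + \left(- \frac{35321}{3} + \frac{9171}{8671}\right) = -7 - \frac{306240878}{26013} = - \frac{306422969}{26013} \approx -11780.0$)
$\frac{-72549 + 310449}{227923 + f} = \frac{-72549 + 310449}{227923 - \frac{306422969}{26013}} = \frac{237900}{\frac{5622538030}{26013}} = 237900 \cdot \frac{26013}{5622538030} = \frac{618849270}{562253803}$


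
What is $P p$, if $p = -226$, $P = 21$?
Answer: $-4746$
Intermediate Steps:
$P p = 21 \left(-226\right) = -4746$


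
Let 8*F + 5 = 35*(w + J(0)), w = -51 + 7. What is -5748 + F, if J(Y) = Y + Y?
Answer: -47529/8 ≈ -5941.1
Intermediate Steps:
J(Y) = 2*Y
w = -44
F = -1545/8 (F = -5/8 + (35*(-44 + 2*0))/8 = -5/8 + (35*(-44 + 0))/8 = -5/8 + (35*(-44))/8 = -5/8 + (⅛)*(-1540) = -5/8 - 385/2 = -1545/8 ≈ -193.13)
-5748 + F = -5748 - 1545/8 = -47529/8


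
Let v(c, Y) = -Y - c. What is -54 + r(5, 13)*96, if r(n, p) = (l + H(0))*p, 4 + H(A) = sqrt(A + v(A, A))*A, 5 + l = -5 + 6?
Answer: -10038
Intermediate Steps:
l = -4 (l = -5 + (-5 + 6) = -5 + 1 = -4)
H(A) = -4 + A*sqrt(-A) (H(A) = -4 + sqrt(A + (-A - A))*A = -4 + sqrt(A - 2*A)*A = -4 + sqrt(-A)*A = -4 + A*sqrt(-A))
r(n, p) = -8*p (r(n, p) = (-4 + (-4 - (-1*0)**(3/2)))*p = (-4 + (-4 - 0**(3/2)))*p = (-4 + (-4 - 1*0))*p = (-4 + (-4 + 0))*p = (-4 - 4)*p = -8*p)
-54 + r(5, 13)*96 = -54 - 8*13*96 = -54 - 104*96 = -54 - 9984 = -10038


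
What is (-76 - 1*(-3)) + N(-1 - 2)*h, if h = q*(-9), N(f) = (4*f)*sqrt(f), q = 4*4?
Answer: -73 + 1728*I*sqrt(3) ≈ -73.0 + 2993.0*I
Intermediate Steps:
q = 16
N(f) = 4*f**(3/2)
h = -144 (h = 16*(-9) = -144)
(-76 - 1*(-3)) + N(-1 - 2)*h = (-76 - 1*(-3)) + (4*(-1 - 2)**(3/2))*(-144) = (-76 + 3) + (4*(-3)**(3/2))*(-144) = -73 + (4*(-3*I*sqrt(3)))*(-144) = -73 - 12*I*sqrt(3)*(-144) = -73 + 1728*I*sqrt(3)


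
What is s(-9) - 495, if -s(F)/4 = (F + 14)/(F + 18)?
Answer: -4475/9 ≈ -497.22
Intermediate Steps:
s(F) = -4*(14 + F)/(18 + F) (s(F) = -4*(F + 14)/(F + 18) = -4*(14 + F)/(18 + F))
s(-9) - 495 = 4*(-14 - 1*(-9))/(18 - 9) - 495 = 4*(-14 + 9)/9 - 495 = 4*(⅑)*(-5) - 495 = -20/9 - 495 = -4475/9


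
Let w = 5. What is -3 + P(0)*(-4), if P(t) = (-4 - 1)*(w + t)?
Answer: 97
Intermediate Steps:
P(t) = -25 - 5*t (P(t) = (-4 - 1)*(5 + t) = -5*(5 + t) = -25 - 5*t)
-3 + P(0)*(-4) = -3 + (-25 - 5*0)*(-4) = -3 + (-25 + 0)*(-4) = -3 - 25*(-4) = -3 + 100 = 97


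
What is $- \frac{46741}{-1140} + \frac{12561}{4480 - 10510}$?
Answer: $\frac{990847}{25460} \approx 38.918$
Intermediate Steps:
$- \frac{46741}{-1140} + \frac{12561}{4480 - 10510} = \left(-46741\right) \left(- \frac{1}{1140}\right) + \frac{12561}{-6030} = \frac{46741}{1140} + 12561 \left(- \frac{1}{6030}\right) = \frac{46741}{1140} - \frac{4187}{2010} = \frac{990847}{25460}$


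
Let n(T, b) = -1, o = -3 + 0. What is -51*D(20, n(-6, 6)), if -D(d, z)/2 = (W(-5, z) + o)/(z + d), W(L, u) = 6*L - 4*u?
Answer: -2958/19 ≈ -155.68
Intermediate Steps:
o = -3
W(L, u) = -4*u + 6*L
D(d, z) = -2*(-33 - 4*z)/(d + z) (D(d, z) = -2*((-4*z + 6*(-5)) - 3)/(z + d) = -2*((-4*z - 30) - 3)/(d + z) = -2*((-30 - 4*z) - 3)/(d + z) = -2*(-33 - 4*z)/(d + z))
-51*D(20, n(-6, 6)) = -102*(33 + 4*(-1))/(20 - 1) = -102*(33 - 4)/19 = -102*29/19 = -51*58/19 = -2958/19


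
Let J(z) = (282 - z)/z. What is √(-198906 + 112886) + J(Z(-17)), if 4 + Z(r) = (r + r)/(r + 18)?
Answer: -160/19 + 2*I*√21505 ≈ -8.4211 + 293.29*I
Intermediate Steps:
Z(r) = -4 + 2*r/(18 + r) (Z(r) = -4 + (r + r)/(r + 18) = -4 + (2*r)/(18 + r) = -4 + 2*r/(18 + r))
J(z) = (282 - z)/z
√(-198906 + 112886) + J(Z(-17)) = √(-198906 + 112886) + (282 - 2*(-36 - 1*(-17))/(18 - 17))/((2*(-36 - 1*(-17))/(18 - 17))) = √(-86020) + (282 - 2*(-36 + 17)/1)/((2*(-36 + 17)/1)) = 2*I*√21505 + (282 - 2*(-19))/((2*1*(-19))) = 2*I*√21505 + (282 - 1*(-38))/(-38) = 2*I*√21505 - (282 + 38)/38 = 2*I*√21505 - 1/38*320 = 2*I*√21505 - 160/19 = -160/19 + 2*I*√21505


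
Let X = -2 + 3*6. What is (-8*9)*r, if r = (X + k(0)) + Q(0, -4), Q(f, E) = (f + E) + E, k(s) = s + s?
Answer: -576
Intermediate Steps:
k(s) = 2*s
X = 16 (X = -2 + 18 = 16)
Q(f, E) = f + 2*E (Q(f, E) = (E + f) + E = f + 2*E)
r = 8 (r = (16 + 2*0) + (0 + 2*(-4)) = (16 + 0) + (0 - 8) = 16 - 8 = 8)
(-8*9)*r = -8*9*8 = -72*8 = -576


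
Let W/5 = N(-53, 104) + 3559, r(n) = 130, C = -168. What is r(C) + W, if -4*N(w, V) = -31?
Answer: 71855/4 ≈ 17964.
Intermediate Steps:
N(w, V) = 31/4 (N(w, V) = -¼*(-31) = 31/4)
W = 71335/4 (W = 5*(31/4 + 3559) = 5*(14267/4) = 71335/4 ≈ 17834.)
r(C) + W = 130 + 71335/4 = 71855/4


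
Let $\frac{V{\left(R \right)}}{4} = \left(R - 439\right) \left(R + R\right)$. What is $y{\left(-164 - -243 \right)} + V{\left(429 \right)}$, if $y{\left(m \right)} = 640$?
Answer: $-33680$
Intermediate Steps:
$V{\left(R \right)} = 8 R \left(-439 + R\right)$ ($V{\left(R \right)} = 4 \left(R - 439\right) \left(R + R\right) = 4 \left(-439 + R\right) 2 R = 4 \cdot 2 R \left(-439 + R\right) = 8 R \left(-439 + R\right)$)
$y{\left(-164 - -243 \right)} + V{\left(429 \right)} = 640 + 8 \cdot 429 \left(-439 + 429\right) = 640 + 8 \cdot 429 \left(-10\right) = 640 - 34320 = -33680$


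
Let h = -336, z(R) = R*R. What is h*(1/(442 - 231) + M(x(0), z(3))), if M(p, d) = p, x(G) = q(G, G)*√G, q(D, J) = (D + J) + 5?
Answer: -336/211 ≈ -1.5924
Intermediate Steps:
z(R) = R²
q(D, J) = 5 + D + J
x(G) = √G*(5 + 2*G) (x(G) = (5 + G + G)*√G = (5 + 2*G)*√G = √G*(5 + 2*G))
h*(1/(442 - 231) + M(x(0), z(3))) = -336*(1/(442 - 231) + √0*(5 + 2*0)) = -336*(1/211 + 0*(5 + 0)) = -336*(1/211 + 0*5) = -336*(1/211 + 0) = -336*1/211 = -336/211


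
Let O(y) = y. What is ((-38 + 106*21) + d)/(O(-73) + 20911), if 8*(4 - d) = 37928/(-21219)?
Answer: 4228799/40196502 ≈ 0.10520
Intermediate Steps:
d = 8147/1929 (d = 4 - 4741/(-21219) = 4 - 4741*(-1)/21219 = 4 - 1/8*(-3448/1929) = 4 + 431/1929 = 8147/1929 ≈ 4.2234)
((-38 + 106*21) + d)/(O(-73) + 20911) = ((-38 + 106*21) + 8147/1929)/(-73 + 20911) = ((-38 + 2226) + 8147/1929)/20838 = (2188 + 8147/1929)*(1/20838) = (4228799/1929)*(1/20838) = 4228799/40196502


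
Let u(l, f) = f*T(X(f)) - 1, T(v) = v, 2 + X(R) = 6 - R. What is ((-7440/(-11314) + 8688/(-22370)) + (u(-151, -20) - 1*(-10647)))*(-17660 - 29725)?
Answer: -6096136094757774/12654709 ≈ -4.8173e+8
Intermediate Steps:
X(R) = 4 - R (X(R) = -2 + (6 - R) = 4 - R)
u(l, f) = -1 + f*(4 - f) (u(l, f) = f*(4 - f) - 1 = -1 + f*(4 - f))
((-7440/(-11314) + 8688/(-22370)) + (u(-151, -20) - 1*(-10647)))*(-17660 - 29725) = ((-7440/(-11314) + 8688/(-22370)) + ((-1 - 1*(-20)*(-4 - 20)) - 1*(-10647)))*(-17660 - 29725) = ((-7440*(-1/11314) + 8688*(-1/22370)) + ((-1 - 1*(-20)*(-24)) + 10647))*(-47385) = ((3720/5657 - 4344/11185) + ((-1 - 480) + 10647))*(-47385) = (17034192/63273545 + (-481 + 10647))*(-47385) = (17034192/63273545 + 10166)*(-47385) = (643255892662/63273545)*(-47385) = -6096136094757774/12654709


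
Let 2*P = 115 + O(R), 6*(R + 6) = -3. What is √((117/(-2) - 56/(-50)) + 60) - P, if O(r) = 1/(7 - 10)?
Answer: -172/3 + √262/10 ≈ -55.715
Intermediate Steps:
R = -13/2 (R = -6 + (⅙)*(-3) = -6 - ½ = -13/2 ≈ -6.5000)
O(r) = -⅓ (O(r) = 1/(-3) = -⅓)
P = 172/3 (P = (115 - ⅓)/2 = (½)*(344/3) = 172/3 ≈ 57.333)
√((117/(-2) - 56/(-50)) + 60) - P = √((117/(-2) - 56/(-50)) + 60) - 1*172/3 = √((117*(-½) - 56*(-1/50)) + 60) - 172/3 = √((-117/2 + 28/25) + 60) - 172/3 = √(-2869/50 + 60) - 172/3 = √(131/50) - 172/3 = √262/10 - 172/3 = -172/3 + √262/10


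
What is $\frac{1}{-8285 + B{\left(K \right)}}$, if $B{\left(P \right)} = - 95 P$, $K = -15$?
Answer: $- \frac{1}{6860} \approx -0.00014577$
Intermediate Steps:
$\frac{1}{-8285 + B{\left(K \right)}} = \frac{1}{-8285 - -1425} = \frac{1}{-8285 + 1425} = \frac{1}{-6860} = - \frac{1}{6860}$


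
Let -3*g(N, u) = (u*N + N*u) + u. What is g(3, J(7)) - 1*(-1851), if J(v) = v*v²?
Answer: 3152/3 ≈ 1050.7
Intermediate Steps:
J(v) = v³
g(N, u) = -u/3 - 2*N*u/3 (g(N, u) = -((u*N + N*u) + u)/3 = -((N*u + N*u) + u)/3 = -(2*N*u + u)/3 = -(u + 2*N*u)/3 = -u/3 - 2*N*u/3)
g(3, J(7)) - 1*(-1851) = -⅓*7³*(1 + 2*3) - 1*(-1851) = -⅓*343*(1 + 6) + 1851 = -⅓*343*7 + 1851 = -2401/3 + 1851 = 3152/3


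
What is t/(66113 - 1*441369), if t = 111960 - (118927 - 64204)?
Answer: -57237/375256 ≈ -0.15253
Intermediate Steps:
t = 57237 (t = 111960 - 1*54723 = 111960 - 54723 = 57237)
t/(66113 - 1*441369) = 57237/(66113 - 1*441369) = 57237/(66113 - 441369) = 57237/(-375256) = 57237*(-1/375256) = -57237/375256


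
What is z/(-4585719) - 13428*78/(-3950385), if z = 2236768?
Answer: -1344362015528/6038451850605 ≈ -0.22263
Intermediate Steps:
z/(-4585719) - 13428*78/(-3950385) = 2236768/(-4585719) - 13428*78/(-3950385) = 2236768*(-1/4585719) - 1047384*(-1/3950385) = -2236768/4585719 + 349128/1316795 = -1344362015528/6038451850605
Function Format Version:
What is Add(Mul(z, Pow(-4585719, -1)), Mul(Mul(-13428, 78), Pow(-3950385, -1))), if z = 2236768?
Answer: Rational(-1344362015528, 6038451850605) ≈ -0.22263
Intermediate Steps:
Add(Mul(z, Pow(-4585719, -1)), Mul(Mul(-13428, 78), Pow(-3950385, -1))) = Add(Mul(2236768, Pow(-4585719, -1)), Mul(Mul(-13428, 78), Pow(-3950385, -1))) = Add(Mul(2236768, Rational(-1, 4585719)), Mul(-1047384, Rational(-1, 3950385))) = Add(Rational(-2236768, 4585719), Rational(349128, 1316795)) = Rational(-1344362015528, 6038451850605)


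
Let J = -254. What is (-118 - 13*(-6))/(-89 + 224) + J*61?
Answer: -418346/27 ≈ -15494.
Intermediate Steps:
(-118 - 13*(-6))/(-89 + 224) + J*61 = (-118 - 13*(-6))/(-89 + 224) - 254*61 = (-118 + 78)/135 - 15494 = -40*1/135 - 15494 = -8/27 - 15494 = -418346/27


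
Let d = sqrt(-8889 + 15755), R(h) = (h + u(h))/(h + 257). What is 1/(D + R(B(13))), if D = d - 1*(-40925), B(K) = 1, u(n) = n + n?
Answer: 302681386/12387188460665 - 7396*sqrt(6866)/12387188460665 ≈ 2.4386e-5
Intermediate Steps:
u(n) = 2*n
R(h) = 3*h/(257 + h) (R(h) = (h + 2*h)/(h + 257) = (3*h)/(257 + h) = 3*h/(257 + h))
d = sqrt(6866) ≈ 82.861
D = 40925 + sqrt(6866) (D = sqrt(6866) - 1*(-40925) = sqrt(6866) + 40925 = 40925 + sqrt(6866) ≈ 41008.)
1/(D + R(B(13))) = 1/((40925 + sqrt(6866)) + 3*1/(257 + 1)) = 1/((40925 + sqrt(6866)) + 3*1/258) = 1/((40925 + sqrt(6866)) + 3*1*(1/258)) = 1/((40925 + sqrt(6866)) + 1/86) = 1/(3519551/86 + sqrt(6866))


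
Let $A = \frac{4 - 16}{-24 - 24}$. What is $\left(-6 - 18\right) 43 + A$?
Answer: $- \frac{4127}{4} \approx -1031.8$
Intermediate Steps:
$A = \frac{1}{4}$ ($A = - \frac{12}{-48} = \left(-12\right) \left(- \frac{1}{48}\right) = \frac{1}{4} \approx 0.25$)
$\left(-6 - 18\right) 43 + A = \left(-6 - 18\right) 43 + \frac{1}{4} = \left(-24\right) 43 + \frac{1}{4} = -1032 + \frac{1}{4} = - \frac{4127}{4}$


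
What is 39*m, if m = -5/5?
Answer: -39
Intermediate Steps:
m = -1 (m = -5*⅕ = -1)
39*m = 39*(-1) = -39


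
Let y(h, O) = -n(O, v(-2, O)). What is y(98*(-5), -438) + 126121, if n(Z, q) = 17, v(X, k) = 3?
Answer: 126104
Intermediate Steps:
y(h, O) = -17 (y(h, O) = -1*17 = -17)
y(98*(-5), -438) + 126121 = -17 + 126121 = 126104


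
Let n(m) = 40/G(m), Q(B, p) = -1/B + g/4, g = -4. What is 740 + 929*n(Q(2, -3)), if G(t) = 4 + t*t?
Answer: 33428/5 ≈ 6685.6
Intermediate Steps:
G(t) = 4 + t²
Q(B, p) = -1 - 1/B (Q(B, p) = -1/B - 4/4 = -1/B - 4*¼ = -1/B - 1 = -1 - 1/B)
n(m) = 40/(4 + m²)
740 + 929*n(Q(2, -3)) = 740 + 929*(40/(4 + ((-1 - 1*2)/2)²)) = 740 + 929*(40/(4 + ((-1 - 2)/2)²)) = 740 + 929*(40/(4 + ((½)*(-3))²)) = 740 + 929*(40/(4 + (-3/2)²)) = 740 + 929*(40/(4 + 9/4)) = 740 + 929*(40/(25/4)) = 740 + 929*(40*(4/25)) = 740 + 929*(32/5) = 740 + 29728/5 = 33428/5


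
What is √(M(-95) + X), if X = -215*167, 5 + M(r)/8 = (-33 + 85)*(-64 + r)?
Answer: I*√102089 ≈ 319.51*I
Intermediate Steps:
M(r) = -26664 + 416*r (M(r) = -40 + 8*((-33 + 85)*(-64 + r)) = -40 + 8*(52*(-64 + r)) = -40 + 8*(-3328 + 52*r) = -40 + (-26624 + 416*r) = -26664 + 416*r)
X = -35905
√(M(-95) + X) = √((-26664 + 416*(-95)) - 35905) = √((-26664 - 39520) - 35905) = √(-66184 - 35905) = √(-102089) = I*√102089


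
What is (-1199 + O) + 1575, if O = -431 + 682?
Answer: 627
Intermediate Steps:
O = 251
(-1199 + O) + 1575 = (-1199 + 251) + 1575 = -948 + 1575 = 627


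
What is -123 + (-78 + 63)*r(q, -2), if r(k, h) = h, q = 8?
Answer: -93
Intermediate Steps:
-123 + (-78 + 63)*r(q, -2) = -123 + (-78 + 63)*(-2) = -123 - 15*(-2) = -123 + 30 = -93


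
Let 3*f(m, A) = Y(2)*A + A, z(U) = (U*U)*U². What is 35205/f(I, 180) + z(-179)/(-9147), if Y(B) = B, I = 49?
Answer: -1366448907/12196 ≈ -1.1204e+5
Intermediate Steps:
z(U) = U⁴ (z(U) = U²*U² = U⁴)
f(m, A) = A (f(m, A) = (2*A + A)/3 = (3*A)/3 = A)
35205/f(I, 180) + z(-179)/(-9147) = 35205/180 + (-179)⁴/(-9147) = 35205*(1/180) + 1026625681*(-1/9147) = 2347/12 - 1026625681/9147 = -1366448907/12196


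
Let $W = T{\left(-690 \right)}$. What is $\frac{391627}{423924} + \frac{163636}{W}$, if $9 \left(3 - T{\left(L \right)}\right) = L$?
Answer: $\frac{208201281845}{101317836} \approx 2054.9$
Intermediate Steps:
$T{\left(L \right)} = 3 - \frac{L}{9}$
$W = \frac{239}{3}$ ($W = 3 - - \frac{230}{3} = 3 + \frac{230}{3} = \frac{239}{3} \approx 79.667$)
$\frac{391627}{423924} + \frac{163636}{W} = \frac{391627}{423924} + \frac{163636}{\frac{239}{3}} = 391627 \cdot \frac{1}{423924} + 163636 \cdot \frac{3}{239} = \frac{391627}{423924} + \frac{490908}{239} = \frac{208201281845}{101317836}$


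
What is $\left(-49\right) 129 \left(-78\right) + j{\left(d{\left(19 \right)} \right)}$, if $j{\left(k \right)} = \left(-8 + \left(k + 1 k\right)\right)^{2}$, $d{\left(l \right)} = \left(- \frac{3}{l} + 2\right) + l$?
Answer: $\frac{178396318}{361} \approx 4.9417 \cdot 10^{5}$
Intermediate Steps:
$d{\left(l \right)} = 2 + l - \frac{3}{l}$ ($d{\left(l \right)} = \left(2 - \frac{3}{l}\right) + l = 2 + l - \frac{3}{l}$)
$j{\left(k \right)} = \left(-8 + 2 k\right)^{2}$ ($j{\left(k \right)} = \left(-8 + \left(k + k\right)\right)^{2} = \left(-8 + 2 k\right)^{2}$)
$\left(-49\right) 129 \left(-78\right) + j{\left(d{\left(19 \right)} \right)} = \left(-49\right) 129 \left(-78\right) + 4 \left(-4 + \left(2 + 19 - \frac{3}{19}\right)\right)^{2} = \left(-6321\right) \left(-78\right) + 4 \left(-4 + \left(2 + 19 - \frac{3}{19}\right)\right)^{2} = 493038 + 4 \left(-4 + \left(2 + 19 - \frac{3}{19}\right)\right)^{2} = 493038 + 4 \left(-4 + \frac{396}{19}\right)^{2} = 493038 + 4 \left(\frac{320}{19}\right)^{2} = 493038 + 4 \cdot \frac{102400}{361} = 493038 + \frac{409600}{361} = \frac{178396318}{361}$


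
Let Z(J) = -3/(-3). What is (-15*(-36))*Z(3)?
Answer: 540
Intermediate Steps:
Z(J) = 1 (Z(J) = -3*(-⅓) = 1)
(-15*(-36))*Z(3) = -15*(-36)*1 = 540*1 = 540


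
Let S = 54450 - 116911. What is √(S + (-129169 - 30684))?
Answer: I*√222314 ≈ 471.5*I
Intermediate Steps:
S = -62461
√(S + (-129169 - 30684)) = √(-62461 + (-129169 - 30684)) = √(-62461 - 159853) = √(-222314) = I*√222314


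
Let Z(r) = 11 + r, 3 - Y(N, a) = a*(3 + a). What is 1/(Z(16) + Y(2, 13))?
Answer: -1/178 ≈ -0.0056180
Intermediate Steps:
Y(N, a) = 3 - a*(3 + a)
1/(Z(16) + Y(2, 13)) = 1/((11 + 16) + (3 - 1*13**2 - 3*13)) = 1/(27 + (3 - 1*169 - 39)) = 1/(27 + (3 - 169 - 39)) = 1/(27 - 205) = 1/(-178) = -1/178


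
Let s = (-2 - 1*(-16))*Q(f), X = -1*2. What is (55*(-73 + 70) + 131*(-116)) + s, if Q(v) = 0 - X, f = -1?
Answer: -15333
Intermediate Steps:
X = -2
Q(v) = 2 (Q(v) = 0 - 1*(-2) = 0 + 2 = 2)
s = 28 (s = (-2 - 1*(-16))*2 = (-2 + 16)*2 = 14*2 = 28)
(55*(-73 + 70) + 131*(-116)) + s = (55*(-73 + 70) + 131*(-116)) + 28 = (55*(-3) - 15196) + 28 = (-165 - 15196) + 28 = -15361 + 28 = -15333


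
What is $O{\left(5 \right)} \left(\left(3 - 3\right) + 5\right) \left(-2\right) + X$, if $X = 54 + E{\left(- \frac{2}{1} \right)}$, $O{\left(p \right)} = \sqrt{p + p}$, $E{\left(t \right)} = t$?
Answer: $52 - 10 \sqrt{10} \approx 20.377$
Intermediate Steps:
$O{\left(p \right)} = \sqrt{2} \sqrt{p}$ ($O{\left(p \right)} = \sqrt{2 p} = \sqrt{2} \sqrt{p}$)
$X = 52$ ($X = 54 - \frac{2}{1} = 54 - 2 = 52$)
$O{\left(5 \right)} \left(\left(3 - 3\right) + 5\right) \left(-2\right) + X = \sqrt{2} \sqrt{5} \left(\left(3 - 3\right) + 5\right) \left(-2\right) + 52 = \sqrt{10} \left(\left(3 - 3\right) + 5\right) \left(-2\right) + 52 = \sqrt{10} \left(0 + 5\right) \left(-2\right) + 52 = \sqrt{10} \cdot 5 \left(-2\right) + 52 = \sqrt{10} \left(-10\right) + 52 = - 10 \sqrt{10} + 52 = 52 - 10 \sqrt{10}$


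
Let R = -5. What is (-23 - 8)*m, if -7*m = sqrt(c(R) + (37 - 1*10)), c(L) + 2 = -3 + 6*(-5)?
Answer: 62*I*sqrt(2)/7 ≈ 12.526*I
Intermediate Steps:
c(L) = -35 (c(L) = -2 + (-3 + 6*(-5)) = -2 + (-3 - 30) = -2 - 33 = -35)
m = -2*I*sqrt(2)/7 (m = -sqrt(-35 + (37 - 1*10))/7 = -sqrt(-35 + (37 - 10))/7 = -sqrt(-35 + 27)/7 = -2*I*sqrt(2)/7 ≈ -0.40406*I)
(-23 - 8)*m = (-23 - 8)*(-2*I*sqrt(2)/7) = -(-62)*I*sqrt(2)/7 = 62*I*sqrt(2)/7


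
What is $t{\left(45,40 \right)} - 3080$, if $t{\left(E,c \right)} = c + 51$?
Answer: $-2989$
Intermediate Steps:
$t{\left(E,c \right)} = 51 + c$
$t{\left(45,40 \right)} - 3080 = \left(51 + 40\right) - 3080 = 91 - 3080 = -2989$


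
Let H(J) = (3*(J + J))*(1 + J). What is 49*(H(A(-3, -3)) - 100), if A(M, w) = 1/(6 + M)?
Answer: -14308/3 ≈ -4769.3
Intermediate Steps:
H(J) = 6*J*(1 + J) (H(J) = (3*(2*J))*(1 + J) = (6*J)*(1 + J) = 6*J*(1 + J))
49*(H(A(-3, -3)) - 100) = 49*(6*(1 + 1/(6 - 3))/(6 - 3) - 100) = 49*(6*(1 + 1/3)/3 - 100) = 49*(6*(⅓)*(1 + ⅓) - 100) = 49*(6*(⅓)*(4/3) - 100) = 49*(8/3 - 100) = 49*(-292/3) = -14308/3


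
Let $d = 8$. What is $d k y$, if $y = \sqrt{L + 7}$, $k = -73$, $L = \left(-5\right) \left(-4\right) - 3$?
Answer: $- 1168 \sqrt{6} \approx -2861.0$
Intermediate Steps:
$L = 17$ ($L = 20 - 3 = 17$)
$y = 2 \sqrt{6}$ ($y = \sqrt{17 + 7} = \sqrt{24} = 2 \sqrt{6} \approx 4.899$)
$d k y = 8 \left(-73\right) 2 \sqrt{6} = - 584 \cdot 2 \sqrt{6} = - 1168 \sqrt{6}$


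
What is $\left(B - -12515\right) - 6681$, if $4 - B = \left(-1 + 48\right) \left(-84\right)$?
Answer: $9786$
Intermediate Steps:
$B = 3952$ ($B = 4 - \left(-1 + 48\right) \left(-84\right) = 4 - 47 \left(-84\right) = 4 - -3948 = 4 + 3948 = 3952$)
$\left(B - -12515\right) - 6681 = \left(3952 - -12515\right) - 6681 = \left(3952 + 12515\right) - 6681 = 16467 - 6681 = 9786$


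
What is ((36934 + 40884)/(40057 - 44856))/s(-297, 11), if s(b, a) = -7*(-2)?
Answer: -38909/33593 ≈ -1.1582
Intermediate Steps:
s(b, a) = 14
((36934 + 40884)/(40057 - 44856))/s(-297, 11) = ((36934 + 40884)/(40057 - 44856))/14 = (77818/(-4799))*(1/14) = (77818*(-1/4799))*(1/14) = -77818/4799*1/14 = -38909/33593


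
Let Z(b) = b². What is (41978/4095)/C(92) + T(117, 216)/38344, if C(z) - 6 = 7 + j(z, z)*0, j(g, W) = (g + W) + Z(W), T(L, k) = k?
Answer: 202637899/255155355 ≈ 0.79417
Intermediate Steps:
j(g, W) = W + g + W² (j(g, W) = (g + W) + W² = (W + g) + W² = W + g + W²)
C(z) = 13 (C(z) = 6 + (7 + (z + z + z²)*0) = 6 + (7 + (z² + 2*z)*0) = 6 + (7 + 0) = 6 + 7 = 13)
(41978/4095)/C(92) + T(117, 216)/38344 = (41978/4095)/13 + 216/38344 = (41978*(1/4095))*(1/13) + 216*(1/38344) = (41978/4095)*(1/13) + 27/4793 = 41978/53235 + 27/4793 = 202637899/255155355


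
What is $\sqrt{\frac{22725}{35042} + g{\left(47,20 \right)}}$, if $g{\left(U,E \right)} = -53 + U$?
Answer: $\frac{i \sqrt{6571321134}}{35042} \approx 2.3133 i$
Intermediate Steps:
$\sqrt{\frac{22725}{35042} + g{\left(47,20 \right)}} = \sqrt{\frac{22725}{35042} + \left(-53 + 47\right)} = \sqrt{22725 \cdot \frac{1}{35042} - 6} = \sqrt{\frac{22725}{35042} - 6} = \sqrt{- \frac{187527}{35042}} = \frac{i \sqrt{6571321134}}{35042}$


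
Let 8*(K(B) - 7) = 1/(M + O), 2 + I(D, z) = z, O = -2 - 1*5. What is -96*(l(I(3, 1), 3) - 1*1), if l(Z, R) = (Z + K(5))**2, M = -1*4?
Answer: -809955/242 ≈ -3346.9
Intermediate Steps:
O = -7 (O = -2 - 5 = -7)
I(D, z) = -2 + z
M = -4
K(B) = 615/88 (K(B) = 7 + 1/(8*(-4 - 7)) = 7 + (1/8)/(-11) = 7 + (1/8)*(-1/11) = 7 - 1/88 = 615/88)
l(Z, R) = (615/88 + Z)**2 (l(Z, R) = (Z + 615/88)**2 = (615/88 + Z)**2)
-96*(l(I(3, 1), 3) - 1*1) = -96*((615 + 88*(-2 + 1))**2/7744 - 1*1) = -96*((615 + 88*(-1))**2/7744 - 1) = -96*((615 - 88)**2/7744 - 1) = -96*((1/7744)*527**2 - 1) = -96*((1/7744)*277729 - 1) = -96*(277729/7744 - 1) = -96*269985/7744 = -809955/242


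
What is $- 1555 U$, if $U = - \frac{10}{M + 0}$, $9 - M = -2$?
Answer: $\frac{15550}{11} \approx 1413.6$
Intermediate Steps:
$M = 11$ ($M = 9 - -2 = 9 + 2 = 11$)
$U = - \frac{10}{11}$ ($U = - \frac{10}{11 + 0} = - \frac{10}{11} \approx -0.90909$)
$- 1555 U = \left(-1555\right) \left(- \frac{10}{11}\right) = \frac{15550}{11}$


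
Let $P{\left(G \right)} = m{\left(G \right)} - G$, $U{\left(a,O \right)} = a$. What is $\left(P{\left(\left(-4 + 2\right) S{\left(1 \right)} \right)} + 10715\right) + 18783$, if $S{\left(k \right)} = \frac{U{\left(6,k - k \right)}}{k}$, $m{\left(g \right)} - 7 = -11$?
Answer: $29506$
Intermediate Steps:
$m{\left(g \right)} = -4$ ($m{\left(g \right)} = 7 - 11 = -4$)
$S{\left(k \right)} = \frac{6}{k}$
$P{\left(G \right)} = -4 - G$
$\left(P{\left(\left(-4 + 2\right) S{\left(1 \right)} \right)} + 10715\right) + 18783 = \left(\left(-4 - \left(-4 + 2\right) \frac{6}{1}\right) + 10715\right) + 18783 = \left(\left(-4 - - 2 \cdot 6 \cdot 1\right) + 10715\right) + 18783 = \left(\left(-4 - \left(-2\right) 6\right) + 10715\right) + 18783 = \left(\left(-4 - -12\right) + 10715\right) + 18783 = \left(\left(-4 + 12\right) + 10715\right) + 18783 = \left(8 + 10715\right) + 18783 = 10723 + 18783 = 29506$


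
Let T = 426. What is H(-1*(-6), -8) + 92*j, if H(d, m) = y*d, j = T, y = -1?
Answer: 39186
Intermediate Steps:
j = 426
H(d, m) = -d
H(-1*(-6), -8) + 92*j = -(-1)*(-6) + 92*426 = -1*6 + 39192 = -6 + 39192 = 39186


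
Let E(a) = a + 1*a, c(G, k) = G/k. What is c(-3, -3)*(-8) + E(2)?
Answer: -4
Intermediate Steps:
E(a) = 2*a (E(a) = a + a = 2*a)
c(-3, -3)*(-8) + E(2) = -3/(-3)*(-8) + 2*2 = -3*(-⅓)*(-8) + 4 = 1*(-8) + 4 = -8 + 4 = -4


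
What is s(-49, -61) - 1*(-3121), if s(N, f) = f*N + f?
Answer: 6049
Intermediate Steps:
s(N, f) = f + N*f (s(N, f) = N*f + f = f + N*f)
s(-49, -61) - 1*(-3121) = -61*(1 - 49) - 1*(-3121) = -61*(-48) + 3121 = 2928 + 3121 = 6049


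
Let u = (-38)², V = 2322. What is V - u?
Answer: 878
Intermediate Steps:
u = 1444
V - u = 2322 - 1*1444 = 2322 - 1444 = 878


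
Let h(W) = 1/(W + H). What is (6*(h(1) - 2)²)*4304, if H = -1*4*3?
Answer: 13660896/121 ≈ 1.1290e+5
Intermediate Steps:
H = -12 (H = -4*3 = -12)
h(W) = 1/(-12 + W) (h(W) = 1/(W - 12) = 1/(-12 + W))
(6*(h(1) - 2)²)*4304 = (6*(1/(-12 + 1) - 2)²)*4304 = (6*(1/(-11) - 2)²)*4304 = (6*(-1/11 - 2)²)*4304 = (6*(-23/11)²)*4304 = (6*(529/121))*4304 = (3174/121)*4304 = 13660896/121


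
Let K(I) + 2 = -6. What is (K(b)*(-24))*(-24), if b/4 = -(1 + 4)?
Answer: -4608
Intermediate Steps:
b = -20 (b = 4*(-(1 + 4)) = 4*(-1*5) = 4*(-5) = -20)
K(I) = -8 (K(I) = -2 - 6 = -8)
(K(b)*(-24))*(-24) = -8*(-24)*(-24) = 192*(-24) = -4608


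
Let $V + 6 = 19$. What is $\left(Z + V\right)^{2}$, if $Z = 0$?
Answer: $169$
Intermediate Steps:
$V = 13$ ($V = -6 + 19 = 13$)
$\left(Z + V\right)^{2} = \left(0 + 13\right)^{2} = 13^{2} = 169$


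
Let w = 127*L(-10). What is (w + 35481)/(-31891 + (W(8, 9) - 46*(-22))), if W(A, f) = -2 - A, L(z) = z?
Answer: -34211/30889 ≈ -1.1075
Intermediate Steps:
w = -1270 (w = 127*(-10) = -1270)
(w + 35481)/(-31891 + (W(8, 9) - 46*(-22))) = (-1270 + 35481)/(-31891 + ((-2 - 1*8) - 46*(-22))) = 34211/(-31891 + ((-2 - 8) + 1012)) = 34211/(-31891 + (-10 + 1012)) = 34211/(-31891 + 1002) = 34211/(-30889) = 34211*(-1/30889) = -34211/30889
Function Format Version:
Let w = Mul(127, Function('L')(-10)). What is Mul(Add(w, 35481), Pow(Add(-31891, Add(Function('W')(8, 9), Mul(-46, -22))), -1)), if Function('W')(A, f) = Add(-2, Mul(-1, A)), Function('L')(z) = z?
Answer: Rational(-34211, 30889) ≈ -1.1075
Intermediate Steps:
w = -1270 (w = Mul(127, -10) = -1270)
Mul(Add(w, 35481), Pow(Add(-31891, Add(Function('W')(8, 9), Mul(-46, -22))), -1)) = Mul(Add(-1270, 35481), Pow(Add(-31891, Add(Add(-2, Mul(-1, 8)), Mul(-46, -22))), -1)) = Mul(34211, Pow(Add(-31891, Add(Add(-2, -8), 1012)), -1)) = Mul(34211, Pow(Add(-31891, Add(-10, 1012)), -1)) = Mul(34211, Pow(Add(-31891, 1002), -1)) = Mul(34211, Pow(-30889, -1)) = Mul(34211, Rational(-1, 30889)) = Rational(-34211, 30889)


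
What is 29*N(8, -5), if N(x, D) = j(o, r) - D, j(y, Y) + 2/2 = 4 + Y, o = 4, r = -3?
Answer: 145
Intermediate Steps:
j(y, Y) = 3 + Y (j(y, Y) = -1 + (4 + Y) = 3 + Y)
N(x, D) = -D (N(x, D) = (3 - 3) - D = 0 - D = -D)
29*N(8, -5) = 29*(-1*(-5)) = 29*5 = 145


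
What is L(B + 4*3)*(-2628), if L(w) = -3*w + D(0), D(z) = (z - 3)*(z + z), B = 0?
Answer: 94608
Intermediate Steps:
D(z) = 2*z*(-3 + z) (D(z) = (-3 + z)*(2*z) = 2*z*(-3 + z))
L(w) = -3*w (L(w) = -3*w + 2*0*(-3 + 0) = -3*w + 2*0*(-3) = -3*w + 0 = -3*w)
L(B + 4*3)*(-2628) = -3*(0 + 4*3)*(-2628) = -3*(0 + 12)*(-2628) = -3*12*(-2628) = -36*(-2628) = 94608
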